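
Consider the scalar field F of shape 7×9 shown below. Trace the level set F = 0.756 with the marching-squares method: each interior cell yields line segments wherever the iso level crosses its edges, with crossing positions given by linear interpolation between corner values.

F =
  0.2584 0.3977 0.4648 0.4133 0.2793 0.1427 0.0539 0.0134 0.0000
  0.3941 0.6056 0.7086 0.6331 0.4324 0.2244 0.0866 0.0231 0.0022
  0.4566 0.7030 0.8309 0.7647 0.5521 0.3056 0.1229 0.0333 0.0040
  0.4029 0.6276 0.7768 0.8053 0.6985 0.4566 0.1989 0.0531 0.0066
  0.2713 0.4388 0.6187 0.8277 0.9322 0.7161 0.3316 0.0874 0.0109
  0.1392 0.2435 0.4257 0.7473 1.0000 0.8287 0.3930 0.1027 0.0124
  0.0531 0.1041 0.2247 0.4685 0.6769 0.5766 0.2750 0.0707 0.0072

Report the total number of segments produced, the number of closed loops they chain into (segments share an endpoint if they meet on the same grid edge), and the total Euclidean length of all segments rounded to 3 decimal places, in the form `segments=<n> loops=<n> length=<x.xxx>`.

cell (1,1): code 0100 → (1.388,2.000)–(2.000,1.414)
cell (1,2): code 1100 → (1.934,3.000)–(1.388,2.000)
cell (1,3): code 1000 → (2.000,3.041)–(1.934,3.000)
cell (2,1): code 0110 → (2.000,1.414)–(3.000,1.861)
cell (2,3): code 1001 → (3.000,3.462)–(2.000,3.041)
cell (3,1): code 0010 → (3.000,1.861)–(3.132,2.000)
cell (3,2): code 0111 → (3.132,2.000)–(4.000,2.657)
cell (3,3): code 1101 → (3.246,4.000)–(3.000,3.462)
cell (3,4): code 1000 → (4.000,4.815)–(3.246,4.000)
cell (4,2): code 0010 → (4.000,2.657)–(4.892,3.000)
cell (4,3): code 0111 → (4.892,3.000)–(5.000,3.034)
cell (4,4): code 1101 → (4.354,5.000)–(4.000,4.815)
cell (4,5): code 1000 → (5.000,5.167)–(4.354,5.000)
cell (5,3): code 0010 → (5.000,3.034)–(5.755,4.000)
cell (5,4): code 0011 → (5.755,4.000)–(5.288,5.000)
cell (5,5): code 0001 → (5.288,5.000)–(5.000,5.167)
total: 16 segments, chained into 1 closed loop(s), length Σ = 12.025674

segments=16 loops=1 length=12.026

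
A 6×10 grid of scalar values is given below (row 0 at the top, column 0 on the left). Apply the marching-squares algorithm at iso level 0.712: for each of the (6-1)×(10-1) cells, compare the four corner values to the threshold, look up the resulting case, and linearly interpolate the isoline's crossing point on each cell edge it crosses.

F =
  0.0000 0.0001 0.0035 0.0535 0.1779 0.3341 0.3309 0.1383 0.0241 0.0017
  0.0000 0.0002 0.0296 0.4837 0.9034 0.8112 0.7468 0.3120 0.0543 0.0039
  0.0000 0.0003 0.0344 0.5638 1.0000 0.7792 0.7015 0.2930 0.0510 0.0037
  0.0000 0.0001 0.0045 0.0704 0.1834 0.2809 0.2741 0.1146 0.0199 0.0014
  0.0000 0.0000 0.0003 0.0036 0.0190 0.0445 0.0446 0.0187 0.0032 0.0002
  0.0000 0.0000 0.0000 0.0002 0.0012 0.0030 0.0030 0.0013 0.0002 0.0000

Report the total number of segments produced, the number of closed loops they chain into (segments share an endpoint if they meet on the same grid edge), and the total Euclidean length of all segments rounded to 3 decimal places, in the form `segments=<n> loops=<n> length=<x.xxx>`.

segments=10 loops=1 length=7.361

cell (0,3): code 0100 → (0.736,4.000)–(1.000,3.544)
cell (0,4): code 1100 → (0.792,5.000)–(0.736,4.000)
cell (0,5): code 1100 → (0.916,6.000)–(0.792,5.000)
cell (0,6): code 1000 → (1.000,6.080)–(0.916,6.000)
cell (1,3): code 0110 → (1.000,3.544)–(2.000,3.340)
cell (1,5): code 1011 → (2.000,5.865)–(1.768,6.000)
cell (1,6): code 0001 → (1.768,6.000)–(1.000,6.080)
cell (2,3): code 0010 → (2.000,3.340)–(2.353,4.000)
cell (2,4): code 0011 → (2.353,4.000)–(2.135,5.000)
cell (2,5): code 0001 → (2.135,5.000)–(2.000,5.865)
total: 10 segments, chained into 1 closed loop(s), length Σ = 7.360507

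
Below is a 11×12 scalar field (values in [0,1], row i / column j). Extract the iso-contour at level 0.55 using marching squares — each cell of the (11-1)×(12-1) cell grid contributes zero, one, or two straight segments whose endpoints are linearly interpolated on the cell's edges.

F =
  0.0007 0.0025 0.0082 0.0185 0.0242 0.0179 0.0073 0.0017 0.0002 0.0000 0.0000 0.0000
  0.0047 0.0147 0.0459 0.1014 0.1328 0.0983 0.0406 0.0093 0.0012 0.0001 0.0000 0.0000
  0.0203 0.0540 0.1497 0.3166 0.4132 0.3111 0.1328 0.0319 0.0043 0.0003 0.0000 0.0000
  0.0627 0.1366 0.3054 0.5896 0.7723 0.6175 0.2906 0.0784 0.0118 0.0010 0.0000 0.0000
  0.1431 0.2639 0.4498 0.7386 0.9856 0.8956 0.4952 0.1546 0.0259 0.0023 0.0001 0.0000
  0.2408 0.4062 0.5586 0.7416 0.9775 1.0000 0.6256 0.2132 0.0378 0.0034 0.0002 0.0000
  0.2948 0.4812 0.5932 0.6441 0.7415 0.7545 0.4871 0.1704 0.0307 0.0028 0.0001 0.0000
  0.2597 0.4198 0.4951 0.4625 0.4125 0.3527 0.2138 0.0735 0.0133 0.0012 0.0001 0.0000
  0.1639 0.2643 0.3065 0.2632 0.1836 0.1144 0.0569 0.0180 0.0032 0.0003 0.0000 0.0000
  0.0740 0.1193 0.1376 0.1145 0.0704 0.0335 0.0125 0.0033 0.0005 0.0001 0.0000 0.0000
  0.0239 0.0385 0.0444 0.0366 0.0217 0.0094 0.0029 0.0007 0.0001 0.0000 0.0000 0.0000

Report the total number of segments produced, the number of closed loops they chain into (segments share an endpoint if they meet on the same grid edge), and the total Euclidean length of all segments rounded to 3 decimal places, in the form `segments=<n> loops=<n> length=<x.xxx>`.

cell (2,2): code 0100 → (2.855,3.000)–(3.000,2.861)
cell (2,3): code 1100 → (2.381,4.000)–(2.855,3.000)
cell (2,4): code 1100 → (2.780,5.000)–(2.381,4.000)
cell (2,5): code 1000 → (3.000,5.206)–(2.780,5.000)
cell (3,2): code 0110 → (3.000,2.861)–(4.000,2.347)
cell (3,5): code 1001 → (4.000,5.863)–(3.000,5.206)
cell (4,1): code 0100 → (4.921,2.000)–(5.000,1.944)
cell (4,2): code 1110 → (4.000,2.347)–(4.921,2.000)
cell (4,5): code 1101 → (4.420,6.000)–(4.000,5.863)
cell (4,6): code 1000 → (5.000,6.183)–(4.420,6.000)
cell (5,1): code 0110 → (5.000,1.944)–(6.000,1.614)
cell (5,5): code 1011 → (6.000,5.765)–(5.546,6.000)
cell (5,6): code 0001 → (5.546,6.000)–(5.000,6.183)
cell (6,1): code 0010 → (6.000,1.614)–(6.440,2.000)
cell (6,2): code 0011 → (6.440,2.000)–(6.518,3.000)
cell (6,3): code 0011 → (6.518,3.000)–(6.582,4.000)
cell (6,4): code 0011 → (6.582,4.000)–(6.509,5.000)
cell (6,5): code 0001 → (6.509,5.000)–(6.000,5.765)
total: 18 segments, chained into 1 closed loop(s), length Σ = 13.789996

segments=18 loops=1 length=13.790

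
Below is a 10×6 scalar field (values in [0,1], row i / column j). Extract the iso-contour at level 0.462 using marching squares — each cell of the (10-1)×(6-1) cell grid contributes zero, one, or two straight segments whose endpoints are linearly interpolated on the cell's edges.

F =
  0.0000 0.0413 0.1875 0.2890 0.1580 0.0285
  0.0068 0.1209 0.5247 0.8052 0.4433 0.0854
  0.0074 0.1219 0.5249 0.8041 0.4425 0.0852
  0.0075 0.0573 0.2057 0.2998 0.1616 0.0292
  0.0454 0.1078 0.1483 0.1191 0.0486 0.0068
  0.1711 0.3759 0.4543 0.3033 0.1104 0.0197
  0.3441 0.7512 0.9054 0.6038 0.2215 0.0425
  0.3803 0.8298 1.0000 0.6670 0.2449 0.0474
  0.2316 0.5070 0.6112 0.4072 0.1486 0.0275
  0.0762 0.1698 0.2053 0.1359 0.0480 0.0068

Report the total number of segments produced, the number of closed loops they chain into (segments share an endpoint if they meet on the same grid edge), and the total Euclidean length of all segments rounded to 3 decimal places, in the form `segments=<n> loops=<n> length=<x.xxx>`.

segments=20 loops=2 length=17.360

cell (0,1): code 0100 → (0.814,2.000)–(1.000,1.845)
cell (0,2): code 1100 → (0.335,3.000)–(0.814,2.000)
cell (0,3): code 1000 → (1.000,3.948)–(0.335,3.000)
cell (1,1): code 0110 → (1.000,1.845)–(2.000,1.844)
cell (1,3): code 1001 → (2.000,3.946)–(1.000,3.948)
cell (2,1): code 0010 → (2.000,1.844)–(2.197,2.000)
cell (2,2): code 0011 → (2.197,2.000)–(2.678,3.000)
cell (2,3): code 0001 → (2.678,3.000)–(2.000,3.946)
cell (5,0): code 0100 → (5.229,1.000)–(6.000,0.290)
cell (5,1): code 1100 → (5.017,2.000)–(5.229,1.000)
cell (5,2): code 1100 → (5.528,3.000)–(5.017,2.000)
cell (5,3): code 1000 → (6.000,3.371)–(5.528,3.000)
cell (6,0): code 0110 → (6.000,0.290)–(7.000,0.182)
cell (6,3): code 1001 → (7.000,3.486)–(6.000,3.371)
cell (7,0): code 0110 → (7.000,0.182)–(8.000,0.837)
cell (7,2): code 1011 → (8.000,2.731)–(7.789,3.000)
cell (7,3): code 0001 → (7.789,3.000)–(7.000,3.486)
cell (8,0): code 0010 → (8.000,0.837)–(8.133,1.000)
cell (8,1): code 0011 → (8.133,1.000)–(8.368,2.000)
cell (8,2): code 0001 → (8.368,2.000)–(8.000,2.731)
total: 20 segments, chained into 2 closed loop(s), length Σ = 17.360464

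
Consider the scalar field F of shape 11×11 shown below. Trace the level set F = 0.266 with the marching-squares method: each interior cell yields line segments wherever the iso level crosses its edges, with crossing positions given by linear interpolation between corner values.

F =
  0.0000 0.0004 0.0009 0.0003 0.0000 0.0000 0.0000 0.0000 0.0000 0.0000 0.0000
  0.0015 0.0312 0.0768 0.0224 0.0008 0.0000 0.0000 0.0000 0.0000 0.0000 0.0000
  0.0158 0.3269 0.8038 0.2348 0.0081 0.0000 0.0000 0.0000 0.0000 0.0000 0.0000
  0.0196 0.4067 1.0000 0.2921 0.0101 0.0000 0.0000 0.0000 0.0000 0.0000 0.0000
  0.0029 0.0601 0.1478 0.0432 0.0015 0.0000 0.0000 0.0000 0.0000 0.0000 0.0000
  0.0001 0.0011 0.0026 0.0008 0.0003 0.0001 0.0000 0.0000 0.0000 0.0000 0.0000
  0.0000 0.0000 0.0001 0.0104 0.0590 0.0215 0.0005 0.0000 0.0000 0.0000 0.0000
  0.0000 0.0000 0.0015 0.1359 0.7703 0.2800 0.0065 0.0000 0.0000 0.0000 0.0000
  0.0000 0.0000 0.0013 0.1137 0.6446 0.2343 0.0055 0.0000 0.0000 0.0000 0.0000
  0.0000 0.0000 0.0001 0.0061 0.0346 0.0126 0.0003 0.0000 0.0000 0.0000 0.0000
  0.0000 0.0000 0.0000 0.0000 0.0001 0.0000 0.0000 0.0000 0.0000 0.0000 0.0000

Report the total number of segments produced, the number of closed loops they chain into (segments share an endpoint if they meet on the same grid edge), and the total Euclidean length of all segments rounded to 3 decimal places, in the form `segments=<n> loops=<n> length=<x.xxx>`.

segments=18 loops=2 length=14.086

cell (1,0): code 0100 → (1.794,1.000)–(2.000,0.804)
cell (1,1): code 1100 → (1.260,2.000)–(1.794,1.000)
cell (1,2): code 1000 → (2.000,2.945)–(1.260,2.000)
cell (2,0): code 0110 → (2.000,0.804)–(3.000,0.637)
cell (2,2): code 1101 → (2.545,3.000)–(2.000,2.945)
cell (2,3): code 1000 → (3.000,3.093)–(2.545,3.000)
cell (3,0): code 0010 → (3.000,0.637)–(3.406,1.000)
cell (3,1): code 0011 → (3.406,1.000)–(3.861,2.000)
cell (3,2): code 0011 → (3.861,2.000)–(3.105,3.000)
cell (3,3): code 0001 → (3.105,3.000)–(3.000,3.093)
cell (6,3): code 0100 → (6.291,4.000)–(7.000,3.205)
cell (6,4): code 1100 → (6.946,5.000)–(6.291,4.000)
cell (6,5): code 1000 → (7.000,5.051)–(6.946,5.000)
cell (7,3): code 0110 → (7.000,3.205)–(8.000,3.287)
cell (7,4): code 1011 → (8.000,4.923)–(7.306,5.000)
cell (7,5): code 0001 → (7.306,5.000)–(7.000,5.051)
cell (8,3): code 0010 → (8.000,3.287)–(8.621,4.000)
cell (8,4): code 0001 → (8.621,4.000)–(8.000,4.923)
total: 18 segments, chained into 2 closed loop(s), length Σ = 14.085707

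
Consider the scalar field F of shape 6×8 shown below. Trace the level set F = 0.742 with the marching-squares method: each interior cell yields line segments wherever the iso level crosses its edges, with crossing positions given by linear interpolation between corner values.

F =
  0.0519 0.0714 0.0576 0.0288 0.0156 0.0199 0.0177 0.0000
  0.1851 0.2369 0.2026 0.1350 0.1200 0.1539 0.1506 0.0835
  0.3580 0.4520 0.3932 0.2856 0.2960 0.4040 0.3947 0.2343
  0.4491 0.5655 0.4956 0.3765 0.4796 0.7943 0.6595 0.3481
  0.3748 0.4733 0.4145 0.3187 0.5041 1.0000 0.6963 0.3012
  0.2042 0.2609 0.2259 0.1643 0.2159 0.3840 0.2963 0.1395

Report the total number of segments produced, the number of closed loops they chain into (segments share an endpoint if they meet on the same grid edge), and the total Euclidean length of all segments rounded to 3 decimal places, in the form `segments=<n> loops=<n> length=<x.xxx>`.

cell (2,4): code 0100 → (2.866,5.000)–(3.000,4.834)
cell (2,5): code 1000 → (3.000,5.388)–(2.866,5.000)
cell (3,4): code 0110 → (3.000,4.834)–(4.000,4.480)
cell (3,5): code 1001 → (4.000,5.850)–(3.000,5.388)
cell (4,4): code 0010 → (4.000,4.480)–(4.419,5.000)
cell (4,5): code 0001 → (4.419,5.000)–(4.000,5.850)
total: 6 segments, chained into 1 closed loop(s), length Σ = 4.401222

segments=6 loops=1 length=4.401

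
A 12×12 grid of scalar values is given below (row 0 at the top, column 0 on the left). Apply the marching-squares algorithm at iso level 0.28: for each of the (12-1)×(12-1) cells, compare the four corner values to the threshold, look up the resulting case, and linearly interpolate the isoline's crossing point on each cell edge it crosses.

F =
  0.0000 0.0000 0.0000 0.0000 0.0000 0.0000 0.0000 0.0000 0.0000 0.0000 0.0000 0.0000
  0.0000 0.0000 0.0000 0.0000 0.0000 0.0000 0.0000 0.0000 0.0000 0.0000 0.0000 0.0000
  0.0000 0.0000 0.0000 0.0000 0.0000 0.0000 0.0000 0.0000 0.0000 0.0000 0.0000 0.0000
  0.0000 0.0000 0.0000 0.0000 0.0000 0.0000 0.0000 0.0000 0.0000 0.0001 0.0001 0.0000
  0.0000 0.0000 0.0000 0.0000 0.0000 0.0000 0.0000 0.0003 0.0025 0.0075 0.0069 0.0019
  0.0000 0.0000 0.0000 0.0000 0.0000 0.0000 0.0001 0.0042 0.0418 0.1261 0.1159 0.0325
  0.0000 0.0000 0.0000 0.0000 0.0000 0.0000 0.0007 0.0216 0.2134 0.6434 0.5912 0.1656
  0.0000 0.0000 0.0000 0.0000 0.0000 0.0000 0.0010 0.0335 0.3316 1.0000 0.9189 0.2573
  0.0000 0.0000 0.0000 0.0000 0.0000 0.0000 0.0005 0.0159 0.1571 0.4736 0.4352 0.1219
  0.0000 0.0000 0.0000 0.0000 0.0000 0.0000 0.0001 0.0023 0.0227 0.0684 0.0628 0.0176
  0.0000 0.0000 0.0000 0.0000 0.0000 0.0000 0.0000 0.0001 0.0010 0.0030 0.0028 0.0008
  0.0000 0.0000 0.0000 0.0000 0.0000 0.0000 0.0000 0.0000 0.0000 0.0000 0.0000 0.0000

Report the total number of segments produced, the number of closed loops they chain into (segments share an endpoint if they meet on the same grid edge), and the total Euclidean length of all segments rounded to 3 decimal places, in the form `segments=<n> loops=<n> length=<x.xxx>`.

segments=12 loops=1 length=9.840

cell (5,8): code 0100 → (5.298,9.000)–(6.000,8.155)
cell (5,9): code 1100 → (5.345,10.000)–(5.298,9.000)
cell (5,10): code 1000 → (6.000,10.731)–(5.345,10.000)
cell (6,7): code 0100 → (6.563,8.000)–(7.000,7.827)
cell (6,8): code 1110 → (6.000,8.155)–(6.563,8.000)
cell (6,10): code 1001 → (7.000,10.966)–(6.000,10.731)
cell (7,7): code 0010 → (7.000,7.827)–(7.296,8.000)
cell (7,8): code 0111 → (7.296,8.000)–(8.000,8.388)
cell (7,10): code 1001 → (8.000,10.495)–(7.000,10.966)
cell (8,8): code 0010 → (8.000,8.388)–(8.478,9.000)
cell (8,9): code 0011 → (8.478,9.000)–(8.417,10.000)
cell (8,10): code 0001 → (8.417,10.000)–(8.000,10.495)
total: 12 segments, chained into 1 closed loop(s), length Σ = 9.840062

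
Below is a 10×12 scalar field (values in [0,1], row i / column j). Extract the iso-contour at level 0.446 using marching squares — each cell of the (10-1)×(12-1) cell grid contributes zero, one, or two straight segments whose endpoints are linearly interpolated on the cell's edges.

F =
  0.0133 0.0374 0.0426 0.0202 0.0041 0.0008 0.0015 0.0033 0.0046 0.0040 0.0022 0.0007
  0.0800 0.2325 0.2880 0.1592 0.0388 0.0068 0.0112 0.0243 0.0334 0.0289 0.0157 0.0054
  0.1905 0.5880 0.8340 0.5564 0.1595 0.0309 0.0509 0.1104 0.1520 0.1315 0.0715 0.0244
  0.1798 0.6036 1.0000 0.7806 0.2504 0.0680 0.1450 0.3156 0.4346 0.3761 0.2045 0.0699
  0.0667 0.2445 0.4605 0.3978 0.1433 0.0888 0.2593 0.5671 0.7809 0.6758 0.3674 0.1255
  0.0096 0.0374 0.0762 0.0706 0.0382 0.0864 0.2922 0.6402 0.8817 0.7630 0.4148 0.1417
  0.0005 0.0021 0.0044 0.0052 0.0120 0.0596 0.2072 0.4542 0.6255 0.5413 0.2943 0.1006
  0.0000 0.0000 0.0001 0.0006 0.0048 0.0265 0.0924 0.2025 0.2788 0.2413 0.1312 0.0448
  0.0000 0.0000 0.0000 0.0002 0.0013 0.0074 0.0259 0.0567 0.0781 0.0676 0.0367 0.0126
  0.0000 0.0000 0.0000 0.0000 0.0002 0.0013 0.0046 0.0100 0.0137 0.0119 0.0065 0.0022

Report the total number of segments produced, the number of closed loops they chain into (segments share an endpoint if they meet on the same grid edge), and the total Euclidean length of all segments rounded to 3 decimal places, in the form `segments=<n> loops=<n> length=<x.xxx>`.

cell (1,0): code 0100 → (1.601,1.000)–(2.000,0.643)
cell (1,1): code 1100 → (1.289,2.000)–(1.601,1.000)
cell (1,2): code 1100 → (1.722,3.000)–(1.289,2.000)
cell (1,3): code 1000 → (2.000,3.278)–(1.722,3.000)
cell (2,0): code 0110 → (2.000,0.643)–(3.000,0.628)
cell (2,3): code 1001 → (3.000,3.631)–(2.000,3.278)
cell (3,0): code 0010 → (3.000,0.628)–(3.439,1.000)
cell (3,1): code 0111 → (3.439,1.000)–(4.000,1.933)
cell (3,2): code 1011 → (4.000,2.231)–(3.874,3.000)
cell (3,3): code 0001 → (3.874,3.000)–(3.000,3.631)
cell (3,6): code 0100 → (3.518,7.000)–(4.000,6.607)
cell (3,7): code 1100 → (3.033,8.000)–(3.518,7.000)
cell (3,8): code 1100 → (3.233,9.000)–(3.033,8.000)
cell (3,9): code 1000 → (4.000,9.745)–(3.233,9.000)
cell (4,1): code 0010 → (4.000,1.933)–(4.038,2.000)
cell (4,2): code 0001 → (4.038,2.000)–(4.000,2.231)
cell (4,6): code 0110 → (4.000,6.607)–(5.000,6.442)
cell (4,9): code 1001 → (5.000,9.910)–(4.000,9.745)
cell (5,6): code 0110 → (5.000,6.442)–(6.000,6.967)
cell (5,9): code 1001 → (6.000,9.386)–(5.000,9.910)
cell (6,6): code 0010 → (6.000,6.967)–(6.033,7.000)
cell (6,7): code 0011 → (6.033,7.000)–(6.518,8.000)
cell (6,8): code 0011 → (6.518,8.000)–(6.318,9.000)
cell (6,9): code 0001 → (6.318,9.000)–(6.000,9.386)
total: 24 segments, chained into 2 closed loop(s), length Σ = 19.744542

segments=24 loops=2 length=19.745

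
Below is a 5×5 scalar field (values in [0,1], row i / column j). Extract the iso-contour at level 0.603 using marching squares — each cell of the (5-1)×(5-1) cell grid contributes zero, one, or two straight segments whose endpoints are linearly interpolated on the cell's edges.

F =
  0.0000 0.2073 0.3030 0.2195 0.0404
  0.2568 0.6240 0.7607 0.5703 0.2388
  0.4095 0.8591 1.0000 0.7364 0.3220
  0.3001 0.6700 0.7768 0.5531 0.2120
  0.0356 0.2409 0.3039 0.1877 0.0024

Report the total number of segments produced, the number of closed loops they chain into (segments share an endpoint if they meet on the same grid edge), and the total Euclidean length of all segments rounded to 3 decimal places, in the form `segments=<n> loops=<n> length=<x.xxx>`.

segments=12 loops=1 length=8.607

cell (0,0): code 0100 → (0.950,1.000)–(1.000,0.943)
cell (0,1): code 1100 → (0.655,2.000)–(0.950,1.000)
cell (0,2): code 1000 → (1.000,2.828)–(0.655,2.000)
cell (1,0): code 0110 → (1.000,0.943)–(2.000,0.430)
cell (1,2): code 1101 → (1.197,3.000)–(1.000,2.828)
cell (1,3): code 1000 → (2.000,3.322)–(1.197,3.000)
cell (2,0): code 0110 → (2.000,0.430)–(3.000,0.819)
cell (2,2): code 1011 → (3.000,2.777)–(2.728,3.000)
cell (2,3): code 0001 → (2.728,3.000)–(2.000,3.322)
cell (3,0): code 0010 → (3.000,0.819)–(3.156,1.000)
cell (3,1): code 0011 → (3.156,1.000)–(3.368,2.000)
cell (3,2): code 0001 → (3.368,2.000)–(3.000,2.777)
total: 12 segments, chained into 1 closed loop(s), length Σ = 8.607055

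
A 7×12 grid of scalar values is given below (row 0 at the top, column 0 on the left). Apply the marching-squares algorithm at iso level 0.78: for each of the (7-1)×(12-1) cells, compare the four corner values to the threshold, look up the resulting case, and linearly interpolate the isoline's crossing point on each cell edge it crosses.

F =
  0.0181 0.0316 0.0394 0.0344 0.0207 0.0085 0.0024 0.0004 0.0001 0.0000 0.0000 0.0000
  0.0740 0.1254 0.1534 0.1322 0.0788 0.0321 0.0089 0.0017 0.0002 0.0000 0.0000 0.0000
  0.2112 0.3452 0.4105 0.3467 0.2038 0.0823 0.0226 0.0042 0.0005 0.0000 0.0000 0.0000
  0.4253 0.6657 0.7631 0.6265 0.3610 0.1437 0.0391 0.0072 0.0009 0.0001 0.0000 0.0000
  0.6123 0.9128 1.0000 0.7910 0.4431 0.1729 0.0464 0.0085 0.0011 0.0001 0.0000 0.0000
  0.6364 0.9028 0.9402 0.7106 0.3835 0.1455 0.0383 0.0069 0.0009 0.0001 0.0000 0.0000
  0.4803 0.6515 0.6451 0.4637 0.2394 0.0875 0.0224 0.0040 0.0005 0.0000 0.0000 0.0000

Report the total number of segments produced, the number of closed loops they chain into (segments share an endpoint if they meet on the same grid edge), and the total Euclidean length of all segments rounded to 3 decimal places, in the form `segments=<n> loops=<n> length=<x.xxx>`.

cell (3,0): code 0100 → (3.463,1.000)–(4.000,0.558)
cell (3,1): code 1100 → (3.071,2.000)–(3.463,1.000)
cell (3,2): code 1100 → (3.933,3.000)–(3.071,2.000)
cell (3,3): code 1000 → (4.000,3.032)–(3.933,3.000)
cell (4,0): code 0110 → (4.000,0.558)–(5.000,0.539)
cell (4,2): code 1011 → (5.000,2.698)–(4.137,3.000)
cell (4,3): code 0001 → (4.137,3.000)–(4.000,3.032)
cell (5,0): code 0010 → (5.000,0.539)–(5.489,1.000)
cell (5,1): code 0011 → (5.489,1.000)–(5.543,2.000)
cell (5,2): code 0001 → (5.543,2.000)–(5.000,2.698)
total: 10 segments, chained into 1 closed loop(s), length Σ = 7.776145

segments=10 loops=1 length=7.776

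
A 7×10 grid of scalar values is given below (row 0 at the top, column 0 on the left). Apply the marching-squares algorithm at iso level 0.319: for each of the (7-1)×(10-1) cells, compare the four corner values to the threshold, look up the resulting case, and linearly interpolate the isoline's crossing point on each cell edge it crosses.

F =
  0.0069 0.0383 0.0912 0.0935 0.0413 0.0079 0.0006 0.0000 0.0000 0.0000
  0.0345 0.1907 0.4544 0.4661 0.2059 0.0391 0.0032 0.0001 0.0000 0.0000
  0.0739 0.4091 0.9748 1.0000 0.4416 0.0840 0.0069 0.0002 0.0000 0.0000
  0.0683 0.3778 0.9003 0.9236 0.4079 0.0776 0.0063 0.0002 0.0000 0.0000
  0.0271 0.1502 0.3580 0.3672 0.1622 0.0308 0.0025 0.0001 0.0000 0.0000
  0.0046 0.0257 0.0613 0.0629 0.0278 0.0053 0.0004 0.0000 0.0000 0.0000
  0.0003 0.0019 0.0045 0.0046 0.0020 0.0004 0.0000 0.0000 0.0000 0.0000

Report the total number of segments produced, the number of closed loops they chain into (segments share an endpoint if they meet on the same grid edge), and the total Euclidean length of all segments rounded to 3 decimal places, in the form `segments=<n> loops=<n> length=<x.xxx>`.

segments=16 loops=1 length=11.236

cell (0,1): code 0100 → (0.627,2.000)–(1.000,1.487)
cell (0,2): code 1100 → (0.605,3.000)–(0.627,2.000)
cell (0,3): code 1000 → (1.000,3.565)–(0.605,3.000)
cell (1,0): code 0100 → (1.587,1.000)–(2.000,0.731)
cell (1,1): code 1110 → (1.000,1.487)–(1.587,1.000)
cell (1,3): code 1101 → (1.480,4.000)–(1.000,3.565)
cell (1,4): code 1000 → (2.000,4.343)–(1.480,4.000)
cell (2,0): code 0110 → (2.000,0.731)–(3.000,0.810)
cell (2,4): code 1001 → (3.000,4.269)–(2.000,4.343)
cell (3,0): code 0010 → (3.000,0.810)–(3.258,1.000)
cell (3,1): code 0111 → (3.258,1.000)–(4.000,1.812)
cell (3,3): code 1011 → (4.000,3.235)–(3.362,4.000)
cell (3,4): code 0001 → (3.362,4.000)–(3.000,4.269)
cell (4,1): code 0010 → (4.000,1.812)–(4.131,2.000)
cell (4,2): code 0011 → (4.131,2.000)–(4.158,3.000)
cell (4,3): code 0001 → (4.158,3.000)–(4.000,3.235)
total: 16 segments, chained into 1 closed loop(s), length Σ = 11.236436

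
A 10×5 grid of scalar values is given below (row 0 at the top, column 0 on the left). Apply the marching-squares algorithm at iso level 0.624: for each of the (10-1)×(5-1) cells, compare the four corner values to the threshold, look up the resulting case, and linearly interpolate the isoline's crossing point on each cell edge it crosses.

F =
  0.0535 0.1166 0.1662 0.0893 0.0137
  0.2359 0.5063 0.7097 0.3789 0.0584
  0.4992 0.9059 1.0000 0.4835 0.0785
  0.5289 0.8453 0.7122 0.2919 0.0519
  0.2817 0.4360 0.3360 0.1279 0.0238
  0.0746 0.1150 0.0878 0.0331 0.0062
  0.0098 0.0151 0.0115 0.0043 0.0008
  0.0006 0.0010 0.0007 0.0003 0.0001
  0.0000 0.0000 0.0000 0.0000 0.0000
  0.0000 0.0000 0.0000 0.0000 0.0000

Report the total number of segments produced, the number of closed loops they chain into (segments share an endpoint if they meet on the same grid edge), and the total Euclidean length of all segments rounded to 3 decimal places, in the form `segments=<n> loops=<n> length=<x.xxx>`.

segments=10 loops=1 length=7.867

cell (0,1): code 0100 → (0.842,2.000)–(1.000,1.579)
cell (0,2): code 1000 → (1.000,2.259)–(0.842,2.000)
cell (1,0): code 0100 → (1.295,1.000)–(2.000,0.307)
cell (1,1): code 1110 → (1.000,1.579)–(1.295,1.000)
cell (1,2): code 1001 → (2.000,2.728)–(1.000,2.259)
cell (2,0): code 0110 → (2.000,0.307)–(3.000,0.301)
cell (2,2): code 1001 → (3.000,2.210)–(2.000,2.728)
cell (3,0): code 0010 → (3.000,0.301)–(3.541,1.000)
cell (3,1): code 0011 → (3.541,1.000)–(3.234,2.000)
cell (3,2): code 0001 → (3.234,2.000)–(3.000,2.210)
total: 10 segments, chained into 1 closed loop(s), length Σ = 7.866755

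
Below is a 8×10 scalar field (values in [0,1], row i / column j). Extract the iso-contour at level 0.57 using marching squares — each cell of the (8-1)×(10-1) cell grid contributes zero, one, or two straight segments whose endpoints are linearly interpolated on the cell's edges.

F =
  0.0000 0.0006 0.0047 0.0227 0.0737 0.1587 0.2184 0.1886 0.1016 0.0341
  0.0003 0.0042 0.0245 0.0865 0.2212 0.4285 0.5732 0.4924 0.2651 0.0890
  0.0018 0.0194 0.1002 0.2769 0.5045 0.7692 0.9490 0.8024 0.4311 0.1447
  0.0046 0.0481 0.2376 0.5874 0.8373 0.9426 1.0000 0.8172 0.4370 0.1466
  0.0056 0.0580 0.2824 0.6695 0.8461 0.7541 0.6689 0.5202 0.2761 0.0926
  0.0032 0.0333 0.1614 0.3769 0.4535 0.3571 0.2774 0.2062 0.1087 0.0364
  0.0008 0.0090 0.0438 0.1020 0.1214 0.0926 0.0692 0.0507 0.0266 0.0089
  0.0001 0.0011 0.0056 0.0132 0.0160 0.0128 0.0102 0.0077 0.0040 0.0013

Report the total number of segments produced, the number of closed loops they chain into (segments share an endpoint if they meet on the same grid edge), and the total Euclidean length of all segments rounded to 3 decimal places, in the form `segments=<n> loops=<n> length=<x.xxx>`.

cell (0,5): code 0100 → (0.991,6.000)–(1.000,5.978)
cell (0,6): code 1000 → (1.000,6.040)–(0.991,6.000)
cell (1,4): code 0100 → (1.415,5.000)–(2.000,4.247)
cell (1,5): code 1110 → (1.000,5.978)–(1.415,5.000)
cell (1,6): code 1101 → (1.250,7.000)–(1.000,6.040)
cell (1,7): code 1000 → (2.000,7.626)–(1.250,7.000)
cell (2,2): code 0100 → (2.944,3.000)–(3.000,2.950)
cell (2,3): code 1100 → (2.197,4.000)–(2.944,3.000)
cell (2,4): code 1110 → (2.000,4.247)–(2.197,4.000)
cell (2,7): code 1001 → (3.000,7.650)–(2.000,7.626)
cell (3,2): code 0110 → (3.000,2.950)–(4.000,2.743)
cell (3,6): code 1011 → (4.000,6.665)–(3.832,7.000)
cell (3,7): code 0001 → (3.832,7.000)–(3.000,7.650)
cell (4,2): code 0010 → (4.000,2.743)–(4.340,3.000)
cell (4,3): code 0011 → (4.340,3.000)–(4.703,4.000)
cell (4,4): code 0011 → (4.703,4.000)–(4.464,5.000)
cell (4,5): code 0011 → (4.464,5.000)–(4.253,6.000)
cell (4,6): code 0001 → (4.253,6.000)–(4.000,6.665)
total: 18 segments, chained into 1 closed loop(s), length Σ = 13.392642

segments=18 loops=1 length=13.393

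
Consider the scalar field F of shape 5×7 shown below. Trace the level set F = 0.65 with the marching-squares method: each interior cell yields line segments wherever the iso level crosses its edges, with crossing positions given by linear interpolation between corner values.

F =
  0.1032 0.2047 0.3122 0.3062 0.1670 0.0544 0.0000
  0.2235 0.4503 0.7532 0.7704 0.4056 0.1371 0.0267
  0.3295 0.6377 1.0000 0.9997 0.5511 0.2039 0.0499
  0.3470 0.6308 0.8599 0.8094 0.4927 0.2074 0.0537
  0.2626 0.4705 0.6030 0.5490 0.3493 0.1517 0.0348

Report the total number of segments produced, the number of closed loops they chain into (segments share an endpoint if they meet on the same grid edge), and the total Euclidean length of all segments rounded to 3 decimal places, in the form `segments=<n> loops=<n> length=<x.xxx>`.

segments=10 loops=1 length=9.189

cell (0,1): code 0100 → (0.766,2.000)–(1.000,1.659)
cell (0,2): code 1100 → (0.741,3.000)–(0.766,2.000)
cell (0,3): code 1000 → (1.000,3.330)–(0.741,3.000)
cell (1,1): code 0110 → (1.000,1.659)–(2.000,1.034)
cell (1,3): code 1001 → (2.000,3.780)–(1.000,3.330)
cell (2,1): code 0110 → (2.000,1.034)–(3.000,1.084)
cell (2,3): code 1001 → (3.000,3.503)–(2.000,3.780)
cell (3,1): code 0010 → (3.000,1.084)–(3.817,2.000)
cell (3,2): code 0011 → (3.817,2.000)–(3.612,3.000)
cell (3,3): code 0001 → (3.612,3.000)–(3.000,3.503)
total: 10 segments, chained into 1 closed loop(s), length Σ = 9.188773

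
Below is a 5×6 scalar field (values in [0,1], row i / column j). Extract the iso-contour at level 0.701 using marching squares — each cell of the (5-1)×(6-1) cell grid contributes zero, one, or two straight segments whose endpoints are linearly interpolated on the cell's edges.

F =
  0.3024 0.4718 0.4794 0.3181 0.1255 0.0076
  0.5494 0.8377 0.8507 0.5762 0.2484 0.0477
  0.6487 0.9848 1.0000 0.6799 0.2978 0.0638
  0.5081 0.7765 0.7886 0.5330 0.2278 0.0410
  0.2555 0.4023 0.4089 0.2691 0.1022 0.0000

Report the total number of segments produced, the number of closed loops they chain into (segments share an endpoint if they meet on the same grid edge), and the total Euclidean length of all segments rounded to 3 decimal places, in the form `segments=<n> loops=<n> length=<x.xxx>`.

segments=10 loops=1 length=8.491

cell (0,0): code 0100 → (0.626,1.000)–(1.000,0.526)
cell (0,1): code 1100 → (0.597,2.000)–(0.626,1.000)
cell (0,2): code 1000 → (1.000,2.545)–(0.597,2.000)
cell (1,0): code 0110 → (1.000,0.526)–(2.000,0.156)
cell (1,2): code 1001 → (2.000,2.934)–(1.000,2.545)
cell (2,0): code 0110 → (2.000,0.156)–(3.000,0.719)
cell (2,2): code 1001 → (3.000,2.343)–(2.000,2.934)
cell (3,0): code 0010 → (3.000,0.719)–(3.202,1.000)
cell (3,1): code 0011 → (3.202,1.000)–(3.231,2.000)
cell (3,2): code 0001 → (3.231,2.000)–(3.000,2.343)
total: 10 segments, chained into 1 closed loop(s), length Σ = 8.490678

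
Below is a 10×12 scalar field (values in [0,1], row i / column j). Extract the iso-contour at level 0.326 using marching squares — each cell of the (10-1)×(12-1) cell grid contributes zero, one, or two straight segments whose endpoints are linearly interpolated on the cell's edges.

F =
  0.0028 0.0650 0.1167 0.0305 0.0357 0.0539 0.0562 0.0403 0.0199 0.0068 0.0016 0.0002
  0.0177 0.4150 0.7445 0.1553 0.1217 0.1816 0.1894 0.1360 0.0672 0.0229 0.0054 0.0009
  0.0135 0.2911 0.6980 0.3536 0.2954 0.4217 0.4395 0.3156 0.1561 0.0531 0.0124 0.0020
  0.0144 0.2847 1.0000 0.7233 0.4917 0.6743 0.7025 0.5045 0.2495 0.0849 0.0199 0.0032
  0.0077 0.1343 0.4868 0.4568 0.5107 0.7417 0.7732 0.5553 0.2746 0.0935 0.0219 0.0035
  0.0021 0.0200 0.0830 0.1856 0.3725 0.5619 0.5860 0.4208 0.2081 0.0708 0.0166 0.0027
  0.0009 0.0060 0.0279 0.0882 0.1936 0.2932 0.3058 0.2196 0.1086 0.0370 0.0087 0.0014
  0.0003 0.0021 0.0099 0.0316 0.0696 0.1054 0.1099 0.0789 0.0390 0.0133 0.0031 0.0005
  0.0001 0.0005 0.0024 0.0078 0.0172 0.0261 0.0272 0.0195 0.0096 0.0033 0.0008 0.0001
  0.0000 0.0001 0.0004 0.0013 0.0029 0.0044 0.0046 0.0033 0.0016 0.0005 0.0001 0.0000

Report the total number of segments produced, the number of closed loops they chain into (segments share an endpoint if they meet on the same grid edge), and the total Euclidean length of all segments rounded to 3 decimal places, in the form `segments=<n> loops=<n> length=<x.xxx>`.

cell (0,0): code 0100 → (0.746,1.000)–(1.000,0.776)
cell (0,1): code 1100 → (0.333,2.000)–(0.746,1.000)
cell (0,2): code 1000 → (1.000,2.710)–(0.333,2.000)
cell (1,0): code 0010 → (1.000,0.776)–(1.718,1.000)
cell (1,1): code 0111 → (1.718,1.000)–(2.000,1.086)
cell (1,2): code 1101 → (1.861,3.000)–(1.000,2.710)
cell (1,3): code 1000 → (2.000,3.474)–(1.861,3.000)
cell (1,4): code 0100 → (1.601,5.000)–(2.000,4.242)
cell (1,5): code 1100 → (1.546,6.000)–(1.601,5.000)
cell (1,6): code 1000 → (2.000,6.916)–(1.546,6.000)
cell (2,1): code 0110 → (2.000,1.086)–(3.000,1.058)
cell (2,3): code 1101 → (2.156,4.000)–(2.000,3.474)
cell (2,4): code 1110 → (2.000,4.242)–(2.156,4.000)
cell (2,6): code 1101 → (2.055,7.000)–(2.000,6.916)
cell (2,7): code 1000 → (3.000,7.700)–(2.055,7.000)
cell (3,1): code 0110 → (3.000,1.058)–(4.000,1.544)
cell (3,7): code 1001 → (4.000,7.817)–(3.000,7.700)
cell (4,1): code 0010 → (4.000,1.544)–(4.398,2.000)
cell (4,2): code 0011 → (4.398,2.000)–(4.482,3.000)
cell (4,3): code 0111 → (4.482,3.000)–(5.000,3.751)
cell (4,7): code 1001 → (5.000,7.446)–(4.000,7.817)
cell (5,3): code 0010 → (5.000,3.751)–(5.260,4.000)
cell (5,4): code 0011 → (5.260,4.000)–(5.878,5.000)
cell (5,5): code 0011 → (5.878,5.000)–(5.928,6.000)
cell (5,6): code 0011 → (5.928,6.000)–(5.471,7.000)
cell (5,7): code 0001 → (5.471,7.000)–(5.000,7.446)
total: 26 segments, chained into 1 closed loop(s), length Σ = 20.828566

segments=26 loops=1 length=20.829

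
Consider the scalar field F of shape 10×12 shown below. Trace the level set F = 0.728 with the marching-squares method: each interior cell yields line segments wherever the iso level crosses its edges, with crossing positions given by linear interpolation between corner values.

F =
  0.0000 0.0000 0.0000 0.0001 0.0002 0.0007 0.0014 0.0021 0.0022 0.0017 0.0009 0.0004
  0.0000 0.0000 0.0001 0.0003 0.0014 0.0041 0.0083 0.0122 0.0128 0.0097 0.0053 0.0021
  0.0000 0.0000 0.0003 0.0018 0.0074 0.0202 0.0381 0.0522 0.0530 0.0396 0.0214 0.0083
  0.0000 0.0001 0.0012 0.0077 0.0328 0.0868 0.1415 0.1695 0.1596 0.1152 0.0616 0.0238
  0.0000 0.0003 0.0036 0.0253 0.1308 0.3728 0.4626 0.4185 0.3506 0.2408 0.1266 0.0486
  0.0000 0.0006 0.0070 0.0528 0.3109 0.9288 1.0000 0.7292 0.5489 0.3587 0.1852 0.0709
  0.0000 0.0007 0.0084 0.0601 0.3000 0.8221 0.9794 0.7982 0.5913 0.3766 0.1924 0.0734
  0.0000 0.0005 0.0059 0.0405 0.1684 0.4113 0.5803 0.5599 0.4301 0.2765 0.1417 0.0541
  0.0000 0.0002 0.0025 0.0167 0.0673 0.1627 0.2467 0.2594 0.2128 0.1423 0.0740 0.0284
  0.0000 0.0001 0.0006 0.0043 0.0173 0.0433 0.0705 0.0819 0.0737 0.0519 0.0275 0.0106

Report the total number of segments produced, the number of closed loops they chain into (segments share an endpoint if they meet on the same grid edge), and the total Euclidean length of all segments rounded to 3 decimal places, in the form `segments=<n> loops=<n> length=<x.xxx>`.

segments=10 loops=1 length=7.560

cell (4,4): code 0100 → (4.639,5.000)–(5.000,4.675)
cell (4,5): code 1100 → (4.494,6.000)–(4.639,5.000)
cell (4,6): code 1100 → (4.996,7.000)–(4.494,6.000)
cell (4,7): code 1000 → (5.000,7.007)–(4.996,7.000)
cell (5,4): code 0110 → (5.000,4.675)–(6.000,4.820)
cell (5,7): code 1001 → (6.000,7.339)–(5.000,7.007)
cell (6,4): code 0010 → (6.000,4.820)–(6.229,5.000)
cell (6,5): code 0011 → (6.229,5.000)–(6.630,6.000)
cell (6,6): code 0011 → (6.630,6.000)–(6.295,7.000)
cell (6,7): code 0001 → (6.295,7.000)–(6.000,7.339)
total: 10 segments, chained into 1 closed loop(s), length Σ = 7.560217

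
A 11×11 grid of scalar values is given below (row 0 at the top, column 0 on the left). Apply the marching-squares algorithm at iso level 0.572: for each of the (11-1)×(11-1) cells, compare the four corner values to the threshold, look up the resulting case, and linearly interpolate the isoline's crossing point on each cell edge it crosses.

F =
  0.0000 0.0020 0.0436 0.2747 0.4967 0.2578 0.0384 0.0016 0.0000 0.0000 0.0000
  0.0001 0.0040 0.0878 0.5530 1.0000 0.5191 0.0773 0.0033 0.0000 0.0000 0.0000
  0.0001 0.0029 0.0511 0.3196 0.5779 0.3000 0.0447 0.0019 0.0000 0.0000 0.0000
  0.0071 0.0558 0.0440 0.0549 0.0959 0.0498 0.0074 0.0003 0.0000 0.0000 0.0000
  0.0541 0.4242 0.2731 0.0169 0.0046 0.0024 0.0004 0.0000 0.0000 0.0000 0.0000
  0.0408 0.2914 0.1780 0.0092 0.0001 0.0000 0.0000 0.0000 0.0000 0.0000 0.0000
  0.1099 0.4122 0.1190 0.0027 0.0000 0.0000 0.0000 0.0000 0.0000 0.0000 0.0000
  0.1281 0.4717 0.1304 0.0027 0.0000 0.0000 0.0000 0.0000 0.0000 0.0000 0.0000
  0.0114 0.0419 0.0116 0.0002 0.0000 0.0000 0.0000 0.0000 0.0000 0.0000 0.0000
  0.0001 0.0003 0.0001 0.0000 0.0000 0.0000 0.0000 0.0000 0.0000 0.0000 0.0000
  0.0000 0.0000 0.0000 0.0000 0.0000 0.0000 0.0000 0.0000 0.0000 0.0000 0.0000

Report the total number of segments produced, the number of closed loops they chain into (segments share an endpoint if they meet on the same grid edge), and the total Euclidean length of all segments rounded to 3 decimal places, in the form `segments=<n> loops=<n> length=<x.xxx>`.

cell (0,3): code 0100 → (0.150,4.000)–(1.000,3.043)
cell (0,4): code 1000 → (1.000,4.890)–(0.150,4.000)
cell (1,3): code 0110 → (1.000,3.043)–(2.000,3.977)
cell (1,4): code 1001 → (2.000,4.021)–(1.000,4.890)
cell (2,3): code 0010 → (2.000,3.977)–(2.012,4.000)
cell (2,4): code 0001 → (2.012,4.000)–(2.000,4.021)
total: 6 segments, chained into 1 closed loop(s), length Σ = 5.255444

segments=6 loops=1 length=5.255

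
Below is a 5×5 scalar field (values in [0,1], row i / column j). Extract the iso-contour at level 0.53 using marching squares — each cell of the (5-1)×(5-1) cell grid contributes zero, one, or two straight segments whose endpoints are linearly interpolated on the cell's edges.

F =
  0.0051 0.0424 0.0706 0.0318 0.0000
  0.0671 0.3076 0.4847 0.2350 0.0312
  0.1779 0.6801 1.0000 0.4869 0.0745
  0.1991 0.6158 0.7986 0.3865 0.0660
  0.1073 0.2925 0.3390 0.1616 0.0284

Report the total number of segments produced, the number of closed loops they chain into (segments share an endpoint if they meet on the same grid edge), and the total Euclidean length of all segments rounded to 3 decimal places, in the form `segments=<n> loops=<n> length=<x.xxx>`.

segments=8 loops=1 length=7.216

cell (1,0): code 0100 → (1.597,1.000)–(2.000,0.701)
cell (1,1): code 1100 → (1.088,2.000)–(1.597,1.000)
cell (1,2): code 1000 → (2.000,2.916)–(1.088,2.000)
cell (2,0): code 0110 → (2.000,0.701)–(3.000,0.794)
cell (2,2): code 1001 → (3.000,2.652)–(2.000,2.916)
cell (3,0): code 0010 → (3.000,0.794)–(3.265,1.000)
cell (3,1): code 0011 → (3.265,1.000)–(3.584,2.000)
cell (3,2): code 0001 → (3.584,2.000)–(3.000,2.652)
total: 8 segments, chained into 1 closed loop(s), length Σ = 7.216120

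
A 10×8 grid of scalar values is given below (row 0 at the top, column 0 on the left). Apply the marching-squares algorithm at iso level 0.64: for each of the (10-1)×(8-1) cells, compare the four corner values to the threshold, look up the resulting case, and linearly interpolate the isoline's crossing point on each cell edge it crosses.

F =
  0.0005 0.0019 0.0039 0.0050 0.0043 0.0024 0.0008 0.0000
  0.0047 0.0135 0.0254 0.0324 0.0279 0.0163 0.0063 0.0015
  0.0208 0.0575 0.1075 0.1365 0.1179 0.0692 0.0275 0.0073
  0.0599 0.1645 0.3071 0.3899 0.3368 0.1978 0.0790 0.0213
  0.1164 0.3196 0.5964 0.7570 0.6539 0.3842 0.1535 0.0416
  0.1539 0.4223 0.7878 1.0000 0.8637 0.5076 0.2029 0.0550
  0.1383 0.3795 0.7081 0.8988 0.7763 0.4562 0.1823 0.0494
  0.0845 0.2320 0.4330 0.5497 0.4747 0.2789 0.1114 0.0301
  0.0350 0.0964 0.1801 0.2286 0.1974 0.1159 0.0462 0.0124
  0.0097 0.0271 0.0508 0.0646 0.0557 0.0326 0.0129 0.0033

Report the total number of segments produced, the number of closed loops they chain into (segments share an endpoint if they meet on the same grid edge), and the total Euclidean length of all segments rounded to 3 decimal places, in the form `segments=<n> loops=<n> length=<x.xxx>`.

segments=12 loops=1 length=9.420

cell (3,2): code 0100 → (3.681,3.000)–(4.000,2.271)
cell (3,3): code 1100 → (3.956,4.000)–(3.681,3.000)
cell (3,4): code 1000 → (4.000,4.052)–(3.956,4.000)
cell (4,1): code 0100 → (4.228,2.000)–(5.000,1.596)
cell (4,2): code 1110 → (4.000,2.271)–(4.228,2.000)
cell (4,4): code 1001 → (5.000,4.628)–(4.000,4.052)
cell (5,1): code 0110 → (5.000,1.596)–(6.000,1.793)
cell (5,4): code 1001 → (6.000,4.426)–(5.000,4.628)
cell (6,1): code 0010 → (6.000,1.793)–(6.248,2.000)
cell (6,2): code 0011 → (6.248,2.000)–(6.741,3.000)
cell (6,3): code 0011 → (6.741,3.000)–(6.452,4.000)
cell (6,4): code 0001 → (6.452,4.000)–(6.000,4.426)
total: 12 segments, chained into 1 closed loop(s), length Σ = 9.419951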